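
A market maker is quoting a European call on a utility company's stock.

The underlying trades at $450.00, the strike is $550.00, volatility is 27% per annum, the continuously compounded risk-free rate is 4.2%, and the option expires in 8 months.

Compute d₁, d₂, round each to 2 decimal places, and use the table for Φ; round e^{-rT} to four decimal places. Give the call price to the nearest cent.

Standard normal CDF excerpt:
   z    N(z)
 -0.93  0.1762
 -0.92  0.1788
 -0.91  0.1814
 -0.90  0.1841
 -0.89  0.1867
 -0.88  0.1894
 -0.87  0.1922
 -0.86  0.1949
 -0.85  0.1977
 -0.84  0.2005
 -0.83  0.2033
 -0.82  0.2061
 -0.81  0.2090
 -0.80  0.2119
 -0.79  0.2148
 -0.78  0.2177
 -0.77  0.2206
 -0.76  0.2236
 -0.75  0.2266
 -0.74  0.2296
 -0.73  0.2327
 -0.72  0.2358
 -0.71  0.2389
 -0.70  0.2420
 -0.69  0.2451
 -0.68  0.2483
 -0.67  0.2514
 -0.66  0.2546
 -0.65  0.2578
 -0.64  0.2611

$13.28

T = 0.6667;  σ√T = 0.2205
ln(S/K) + (r + σ²/2)T = ln(450/550) + (0.042 + 0.27²/2)·0.6667 = -0.2007 + 0.0523 = -0.1484
d₁ = -0.1484 / 0.2205 = -0.6730 ⇒ -0.67
d₂ = d₁ − σ√T = -0.6730 − 0.2205 = -0.8935 ⇒ -0.89
exp(−rT) = exp(−0.042·0.6667) = 0.9724
N(d₁) = N(-0.67) = 0.2514;  N(d₂) = N(-0.89) = 0.1867
C = 450·0.2514 − 550·0.9724·0.1867 = 113.1300 − 99.8509 = 13.2791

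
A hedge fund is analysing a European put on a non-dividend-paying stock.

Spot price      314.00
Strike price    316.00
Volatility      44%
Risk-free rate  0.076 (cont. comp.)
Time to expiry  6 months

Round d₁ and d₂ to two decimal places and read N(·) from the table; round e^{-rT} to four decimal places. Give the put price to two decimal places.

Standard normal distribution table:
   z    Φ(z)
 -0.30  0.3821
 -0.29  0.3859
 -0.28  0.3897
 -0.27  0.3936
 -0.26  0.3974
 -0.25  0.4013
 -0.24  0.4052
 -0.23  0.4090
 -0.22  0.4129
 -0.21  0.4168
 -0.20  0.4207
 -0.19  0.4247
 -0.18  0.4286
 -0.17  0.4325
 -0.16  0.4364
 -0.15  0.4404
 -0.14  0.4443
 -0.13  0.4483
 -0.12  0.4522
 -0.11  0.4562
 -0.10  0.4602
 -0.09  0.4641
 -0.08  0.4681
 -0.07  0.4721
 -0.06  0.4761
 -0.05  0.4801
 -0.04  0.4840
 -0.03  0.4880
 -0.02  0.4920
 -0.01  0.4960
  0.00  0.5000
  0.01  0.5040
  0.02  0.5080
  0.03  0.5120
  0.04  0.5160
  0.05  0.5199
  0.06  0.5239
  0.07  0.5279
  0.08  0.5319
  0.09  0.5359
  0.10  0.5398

σ√T = 0.44·√0.5 = 0.3111
d₁ = [ln(314/316) + (0.076 + 0.44²/2)·0.5] / 0.3111 = [-0.0063 + 0.0864] / 0.3111 = 0.2573 which rounds to 0.26
d₂ = d₁ − σ√T = 0.2573 − 0.3111 = -0.0538 which rounds to -0.05
e^(−rT) = e^(−0.076·0.5) = 0.9627
P = 316·0.9627·N(0.05) − 314·N(-0.26) = 316·0.9627·0.5199 − 314·0.3974 = 158.1604 − 124.7836 = 33.3768

33.38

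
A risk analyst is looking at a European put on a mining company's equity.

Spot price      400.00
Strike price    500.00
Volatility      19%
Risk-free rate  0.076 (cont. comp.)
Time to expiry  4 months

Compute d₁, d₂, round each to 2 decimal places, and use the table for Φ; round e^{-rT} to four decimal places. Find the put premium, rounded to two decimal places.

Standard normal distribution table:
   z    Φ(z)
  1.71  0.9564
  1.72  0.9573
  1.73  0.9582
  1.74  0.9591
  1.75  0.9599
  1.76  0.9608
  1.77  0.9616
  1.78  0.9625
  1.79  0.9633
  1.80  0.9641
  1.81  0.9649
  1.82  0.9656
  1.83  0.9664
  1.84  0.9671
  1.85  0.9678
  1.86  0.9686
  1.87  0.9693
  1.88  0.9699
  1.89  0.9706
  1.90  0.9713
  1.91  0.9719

T = 0.3333;  σ√T = 0.1097
d₁ = [ln(400/500) + (0.076 + ½·0.19²)·0.3333] / (σ√T) = (-0.2231 + 0.0313) / 0.1097 = -1.7484 which rounds to -1.75
d₂ = -1.7484 − 0.1097 = -1.8581 which rounds to -1.86
e^(−rT) = e^(−0.076·0.3333) = 0.9750
N(−d₂) = N(1.86) = 0.9686;  N(−d₁) = N(1.75) = 0.9599
P = 500·0.9750·0.9686 − 400·0.9599 = 472.1925 − 383.9600 = 88.2325

88.23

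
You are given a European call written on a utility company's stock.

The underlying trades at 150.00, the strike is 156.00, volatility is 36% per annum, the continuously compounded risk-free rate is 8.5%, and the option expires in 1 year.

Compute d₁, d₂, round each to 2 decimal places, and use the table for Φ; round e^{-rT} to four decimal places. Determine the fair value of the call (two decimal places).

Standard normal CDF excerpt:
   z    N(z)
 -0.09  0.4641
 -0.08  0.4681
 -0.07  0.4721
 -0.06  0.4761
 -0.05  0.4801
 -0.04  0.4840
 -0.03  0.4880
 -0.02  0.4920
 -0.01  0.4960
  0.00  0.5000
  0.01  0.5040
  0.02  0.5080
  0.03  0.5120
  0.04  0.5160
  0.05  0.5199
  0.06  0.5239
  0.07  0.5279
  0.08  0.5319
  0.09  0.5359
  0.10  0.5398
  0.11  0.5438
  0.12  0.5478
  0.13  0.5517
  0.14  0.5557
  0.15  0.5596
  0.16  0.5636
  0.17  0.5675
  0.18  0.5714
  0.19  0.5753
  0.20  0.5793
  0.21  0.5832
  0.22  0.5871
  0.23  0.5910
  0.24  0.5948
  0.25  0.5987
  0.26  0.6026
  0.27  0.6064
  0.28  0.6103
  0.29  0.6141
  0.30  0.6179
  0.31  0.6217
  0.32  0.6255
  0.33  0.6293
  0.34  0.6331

σ√T = 0.36·√1 = 0.3600
d₁ = [ln(150/156) + (0.085 + 0.36²/2)·1] / 0.3600 = [-0.0392 + 0.1498] / 0.3600 = 0.3072 ⇒ 0.31
d₂ = d₁ − σ√T = 0.3072 − 0.3600 = -0.0528 ⇒ -0.05
e^(−rT) = e^(−0.085·1) = 0.9185
N(d₁) = N(0.31) = 0.6217;  N(d₂) = N(-0.05) = 0.4801
C = 150·0.6217 − 156·0.9185·0.4801 = 93.2550 − 68.7916 = 24.4634

24.46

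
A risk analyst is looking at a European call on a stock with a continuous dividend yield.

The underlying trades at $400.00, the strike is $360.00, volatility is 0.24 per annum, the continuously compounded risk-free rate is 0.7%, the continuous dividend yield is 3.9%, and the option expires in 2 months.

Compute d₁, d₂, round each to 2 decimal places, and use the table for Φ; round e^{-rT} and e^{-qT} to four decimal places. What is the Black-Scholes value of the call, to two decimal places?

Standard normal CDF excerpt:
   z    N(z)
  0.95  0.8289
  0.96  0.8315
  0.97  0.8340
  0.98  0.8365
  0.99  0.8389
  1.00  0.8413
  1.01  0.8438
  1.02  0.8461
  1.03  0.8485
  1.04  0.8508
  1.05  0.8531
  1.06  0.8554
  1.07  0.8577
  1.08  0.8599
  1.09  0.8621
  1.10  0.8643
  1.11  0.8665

$40.97

σ√T = 0.24 × 0.4082 = 0.0980
d₁ = [ln(400/360) + (0.007 − 0.039 + ½·0.24²)·0.1667] / (σ√T) = (0.1054 − 0.0005) / 0.0980 = 1.0699 → 1.07
d₂ = 1.0699 − 0.0980 = 0.9719 → 0.97
exp(−qT) = exp(−0.039·0.1667) = 0.9935;  exp(−rT) = exp(−0.007·0.1667) = 0.9988
N(d₁) = N(1.07) = 0.8577;  N(d₂) = N(0.97) = 0.8340
C = 400·0.9935·0.8577 − 360·0.9988·0.8340 = 340.8500 − 299.8797 = 40.9703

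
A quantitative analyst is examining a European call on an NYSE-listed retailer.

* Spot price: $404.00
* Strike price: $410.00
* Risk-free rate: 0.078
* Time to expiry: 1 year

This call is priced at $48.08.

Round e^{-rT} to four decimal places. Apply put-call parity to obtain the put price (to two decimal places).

e^(−rT) = e^(−0.078·1) = 0.9250
Put-call parity: C − P = S − K·e^(−rT) = 404 − 410·0.9250 = 404 − 379.2500 = 24.7500
P = C − (C − P) = 48.08 − (24.7500) = 23.3300

$23.33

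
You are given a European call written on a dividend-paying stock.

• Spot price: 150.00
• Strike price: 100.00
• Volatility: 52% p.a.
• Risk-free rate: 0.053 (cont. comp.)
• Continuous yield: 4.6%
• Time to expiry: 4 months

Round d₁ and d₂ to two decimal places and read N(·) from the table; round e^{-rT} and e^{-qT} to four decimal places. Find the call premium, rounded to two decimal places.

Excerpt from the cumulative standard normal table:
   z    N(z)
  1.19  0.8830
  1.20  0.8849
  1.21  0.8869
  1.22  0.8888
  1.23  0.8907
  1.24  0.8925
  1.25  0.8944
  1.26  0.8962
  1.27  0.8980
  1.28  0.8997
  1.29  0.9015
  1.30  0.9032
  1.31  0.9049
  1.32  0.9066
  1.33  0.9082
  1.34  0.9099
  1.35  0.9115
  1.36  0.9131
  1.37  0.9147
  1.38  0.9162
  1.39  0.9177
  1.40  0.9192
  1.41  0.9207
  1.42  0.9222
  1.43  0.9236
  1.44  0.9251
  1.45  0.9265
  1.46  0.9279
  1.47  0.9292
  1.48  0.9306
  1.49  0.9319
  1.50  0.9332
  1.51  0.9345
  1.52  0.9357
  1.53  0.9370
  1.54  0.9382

σ√T = 0.52·√0.3333 = 0.3002
ln(S/K) + (r − q + σ²/2)T = ln(150/100) + (0.053 − 0.046 + 0.52²/2)·0.3333 = 0.4055 + 0.0474 = 0.4529
d₁ = 0.4529 / 0.3002 = 1.5084 ⇒ 1.51
d₂ = d₁ − σ√T = 1.5084 − 0.3002 = 1.2082 ⇒ 1.21
e^(−qT) = e^(−0.046·0.3333) = 0.9848;  e^(−rT) = e^(−0.053·0.3333) = 0.9825
N(d₁) = N(1.51) = 0.9345;  N(d₂) = N(1.21) = 0.8869
C = 150·0.9848·0.9345 − 100·0.9825·0.8869 = 138.0443 − 87.1379 = 50.9064

50.91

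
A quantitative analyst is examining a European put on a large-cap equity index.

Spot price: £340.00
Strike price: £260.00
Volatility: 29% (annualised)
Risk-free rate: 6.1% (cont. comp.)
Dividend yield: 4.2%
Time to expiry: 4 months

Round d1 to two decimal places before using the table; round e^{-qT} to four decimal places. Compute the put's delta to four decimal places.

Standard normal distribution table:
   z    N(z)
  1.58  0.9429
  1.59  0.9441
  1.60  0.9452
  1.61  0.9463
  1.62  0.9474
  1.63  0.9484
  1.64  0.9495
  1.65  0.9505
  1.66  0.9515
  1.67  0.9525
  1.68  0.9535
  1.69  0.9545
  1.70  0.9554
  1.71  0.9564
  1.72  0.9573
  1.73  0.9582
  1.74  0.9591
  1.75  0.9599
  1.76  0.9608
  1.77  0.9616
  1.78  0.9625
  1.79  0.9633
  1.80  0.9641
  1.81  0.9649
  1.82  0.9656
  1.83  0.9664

σ√T = 0.29 × 0.5774 = 0.1674
d₁ = [ln(340/260) + (0.061 − 0.042 + 0.29²/2)·0.3333] / 0.1674 = [0.2683 + 0.0203] / 0.1674 = 1.7238 ≈ 1.72
N(d₁) = N(1.72) = 0.9573
Δ_put = exp(−qT)·(N(d₁) − 1) = 0.9861·(0.9573 − 1) = -0.0421

-0.0421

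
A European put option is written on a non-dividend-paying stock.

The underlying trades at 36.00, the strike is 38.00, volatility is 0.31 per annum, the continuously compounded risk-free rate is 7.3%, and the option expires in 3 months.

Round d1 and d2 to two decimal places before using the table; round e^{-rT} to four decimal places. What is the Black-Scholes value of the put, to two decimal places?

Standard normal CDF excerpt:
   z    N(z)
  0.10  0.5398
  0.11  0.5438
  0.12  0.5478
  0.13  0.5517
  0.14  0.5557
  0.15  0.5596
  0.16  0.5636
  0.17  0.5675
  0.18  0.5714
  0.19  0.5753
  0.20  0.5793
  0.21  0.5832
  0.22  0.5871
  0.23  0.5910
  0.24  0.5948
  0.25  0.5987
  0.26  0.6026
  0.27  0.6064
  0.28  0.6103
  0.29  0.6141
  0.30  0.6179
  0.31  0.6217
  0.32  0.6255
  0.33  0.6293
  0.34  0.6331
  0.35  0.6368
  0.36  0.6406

σ√T = 0.31·√0.25 = 0.1550
d₁ = [ln(36/38) + (0.073 + 0.31²/2)·0.25] / 0.1550 = [-0.0541 + 0.0303] / 0.1550 = -0.1536 which rounds to -0.15
d₂ = d₁ − σ√T = -0.1536 − 0.1550 = -0.3086 which rounds to -0.31
e^(−rT) = e^(−0.073·0.25) = 0.9819
N(−d₂) = N(0.31) = 0.6217;  N(−d₁) = N(0.15) = 0.5596
P = 38·0.9819·0.6217 − 36·0.5596 = 23.1970 − 20.1456 = 3.0514

3.05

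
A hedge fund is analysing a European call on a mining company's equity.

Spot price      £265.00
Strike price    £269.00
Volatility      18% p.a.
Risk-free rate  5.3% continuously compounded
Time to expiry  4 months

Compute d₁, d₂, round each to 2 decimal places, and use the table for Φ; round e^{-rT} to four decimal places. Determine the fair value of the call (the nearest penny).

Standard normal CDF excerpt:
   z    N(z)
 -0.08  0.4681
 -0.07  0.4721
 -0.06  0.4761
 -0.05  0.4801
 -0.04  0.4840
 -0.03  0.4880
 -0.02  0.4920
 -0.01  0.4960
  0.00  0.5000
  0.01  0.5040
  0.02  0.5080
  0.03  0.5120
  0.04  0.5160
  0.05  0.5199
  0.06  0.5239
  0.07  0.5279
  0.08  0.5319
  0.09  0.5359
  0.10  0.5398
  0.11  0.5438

£11.98

σ√T = 0.18·√0.3333 = 0.1039
d₁ = [ln(265/269) + (0.053 + 0.18²/2)·0.3333] / 0.1039 = [-0.0150 + 0.0231] / 0.1039 = 0.0778 which rounds to 0.08
d₂ = d₁ − σ√T = 0.0778 − 0.1039 = -0.0261 which rounds to -0.03
exp(−rT) = exp(−0.053·0.3333) = 0.9825
C = 265·N(0.08) − 269·0.9825·N(-0.03) = 265·0.5319 − 269·0.9825·0.4880 = 140.9535 − 128.9747 = 11.9788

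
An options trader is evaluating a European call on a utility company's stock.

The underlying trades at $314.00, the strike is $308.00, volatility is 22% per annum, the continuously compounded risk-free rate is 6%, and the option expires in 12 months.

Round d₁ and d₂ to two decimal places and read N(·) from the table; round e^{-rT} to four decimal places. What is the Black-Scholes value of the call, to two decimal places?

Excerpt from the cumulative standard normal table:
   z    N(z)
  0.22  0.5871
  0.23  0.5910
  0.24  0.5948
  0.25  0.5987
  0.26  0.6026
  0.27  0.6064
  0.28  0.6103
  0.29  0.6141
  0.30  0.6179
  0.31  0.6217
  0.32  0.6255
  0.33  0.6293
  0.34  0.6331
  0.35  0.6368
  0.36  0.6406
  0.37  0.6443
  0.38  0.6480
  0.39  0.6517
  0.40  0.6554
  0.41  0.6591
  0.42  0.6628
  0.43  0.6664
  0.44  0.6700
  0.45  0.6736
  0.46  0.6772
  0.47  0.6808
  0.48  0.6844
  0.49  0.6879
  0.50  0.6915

σ√T = 0.22 × 1.0000 = 0.2200
ln(S/K) + (r + σ²/2)T = ln(314/308) + (0.06 + 0.22²/2)·1 = 0.0193 + 0.0842 = 0.1035
d₁ = 0.1035 / 0.2200 = 0.4704 ≈ 0.47
d₂ = d₁ − σ√T = 0.4704 − 0.2200 = 0.2504 ≈ 0.25
exp(−rT) = exp(−0.06·1) = 0.9418
N(d₁) = N(0.47) = 0.6808;  N(d₂) = N(0.25) = 0.5987
C = 314·0.6808 − 308·0.9418·0.5987 = 213.7712 − 173.6675 = 40.1037

$40.10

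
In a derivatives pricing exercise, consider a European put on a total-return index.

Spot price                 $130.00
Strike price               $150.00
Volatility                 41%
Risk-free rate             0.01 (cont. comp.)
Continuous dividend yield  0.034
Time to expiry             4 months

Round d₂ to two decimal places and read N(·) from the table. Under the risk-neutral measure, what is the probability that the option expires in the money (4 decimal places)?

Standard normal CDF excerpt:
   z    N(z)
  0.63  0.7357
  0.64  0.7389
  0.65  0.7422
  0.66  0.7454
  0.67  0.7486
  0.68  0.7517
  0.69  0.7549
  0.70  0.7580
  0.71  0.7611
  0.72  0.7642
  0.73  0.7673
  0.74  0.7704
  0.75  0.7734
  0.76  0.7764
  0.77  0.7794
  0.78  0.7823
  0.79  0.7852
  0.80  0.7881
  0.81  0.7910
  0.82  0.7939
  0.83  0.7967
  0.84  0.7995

T = 0.3333;  σ√T = 0.2367
d₁ = [ln(130/150) + (0.01 − 0.034 + 0.41²/2)·0.3333] / 0.2367 = [-0.1431 + 0.0200] / 0.2367 = -0.5200 → -0.52
d₂ = d₁ − σ√T = -0.5200 − 0.2367 = -0.7567 → -0.76
Risk-neutral Pr[S_T < K] = N(−d₂) = N(0.76) = 0.7764

0.7764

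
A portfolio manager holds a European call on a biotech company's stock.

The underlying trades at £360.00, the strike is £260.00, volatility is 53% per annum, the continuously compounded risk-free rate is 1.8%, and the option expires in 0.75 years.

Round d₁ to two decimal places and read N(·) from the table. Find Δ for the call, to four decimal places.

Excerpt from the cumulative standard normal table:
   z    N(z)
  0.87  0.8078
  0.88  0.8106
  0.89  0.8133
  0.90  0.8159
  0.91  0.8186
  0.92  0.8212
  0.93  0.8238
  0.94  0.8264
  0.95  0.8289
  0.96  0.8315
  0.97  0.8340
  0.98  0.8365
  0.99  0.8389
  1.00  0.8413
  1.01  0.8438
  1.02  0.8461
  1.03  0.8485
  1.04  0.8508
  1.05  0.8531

0.8340

σ√T = 0.53 × 0.8660 = 0.4590
d₁ = [ln(360/260) + (0.018 + ½·0.53²)·0.75] / (σ√T) = (0.3254 + 0.1188) / 0.4590 = 0.9679 ≈ 0.97
N(d₁) = N(0.97) = 0.8340
Δ_call = N(d₁) = 0.8340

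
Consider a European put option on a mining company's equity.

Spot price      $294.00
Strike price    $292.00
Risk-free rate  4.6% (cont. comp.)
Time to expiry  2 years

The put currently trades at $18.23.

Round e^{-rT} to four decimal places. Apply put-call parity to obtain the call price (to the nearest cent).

exp(−rT) = exp(−0.046·2) = 0.9121
Put-call parity: C − P = S − K·e^(−rT) = 294 − 292·0.9121 = 294 − 266.3332 = 27.6668
C = P + (C − P) = 18.23 + (27.6668) = 45.8968

$45.90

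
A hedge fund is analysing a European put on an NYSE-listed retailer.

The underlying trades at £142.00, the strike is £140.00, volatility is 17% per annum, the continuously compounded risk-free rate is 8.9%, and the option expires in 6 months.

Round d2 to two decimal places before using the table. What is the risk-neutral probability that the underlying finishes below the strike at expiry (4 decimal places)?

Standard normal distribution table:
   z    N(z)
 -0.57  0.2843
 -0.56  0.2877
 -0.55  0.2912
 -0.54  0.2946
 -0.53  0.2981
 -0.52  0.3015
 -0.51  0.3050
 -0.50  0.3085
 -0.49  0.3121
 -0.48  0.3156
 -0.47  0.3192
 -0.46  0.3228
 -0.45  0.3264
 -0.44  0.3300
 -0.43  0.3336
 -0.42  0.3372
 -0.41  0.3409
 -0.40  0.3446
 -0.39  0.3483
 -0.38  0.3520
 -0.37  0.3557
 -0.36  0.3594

0.3336

σ√T = 0.17 × 0.7071 = 0.1202
d₁ = [ln(142/140) + (0.089 + ½·0.17²)·0.5] / (σ√T) = (0.0142 + 0.0517) / 0.1202 = 0.5483 ⇒ 0.55
d₂ = 0.5483 − 0.1202 = 0.4281 ⇒ 0.43
Risk-neutral Pr[S_T < K] = N(−d₂) = N(-0.43) = 0.3336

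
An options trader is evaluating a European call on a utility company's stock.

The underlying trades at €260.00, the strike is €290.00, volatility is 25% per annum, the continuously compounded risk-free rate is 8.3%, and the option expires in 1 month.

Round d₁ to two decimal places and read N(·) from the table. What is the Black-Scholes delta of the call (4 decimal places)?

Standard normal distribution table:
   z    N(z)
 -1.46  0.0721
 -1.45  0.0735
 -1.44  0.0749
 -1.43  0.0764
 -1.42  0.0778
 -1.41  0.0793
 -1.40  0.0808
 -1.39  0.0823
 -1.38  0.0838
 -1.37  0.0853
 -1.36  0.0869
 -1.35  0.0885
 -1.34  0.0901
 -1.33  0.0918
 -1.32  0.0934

T = 0.08333;  σ√T = 0.0722
d₁ = [ln(260/290) + (0.083 + 0.25²/2)·0.08333] / 0.0722 = [-0.1092 + 0.0095] / 0.0722 = -1.3812 → -1.38
N(d₁) = N(-1.38) = 0.0838
Δ_call = N(d₁) = 0.0838

0.0838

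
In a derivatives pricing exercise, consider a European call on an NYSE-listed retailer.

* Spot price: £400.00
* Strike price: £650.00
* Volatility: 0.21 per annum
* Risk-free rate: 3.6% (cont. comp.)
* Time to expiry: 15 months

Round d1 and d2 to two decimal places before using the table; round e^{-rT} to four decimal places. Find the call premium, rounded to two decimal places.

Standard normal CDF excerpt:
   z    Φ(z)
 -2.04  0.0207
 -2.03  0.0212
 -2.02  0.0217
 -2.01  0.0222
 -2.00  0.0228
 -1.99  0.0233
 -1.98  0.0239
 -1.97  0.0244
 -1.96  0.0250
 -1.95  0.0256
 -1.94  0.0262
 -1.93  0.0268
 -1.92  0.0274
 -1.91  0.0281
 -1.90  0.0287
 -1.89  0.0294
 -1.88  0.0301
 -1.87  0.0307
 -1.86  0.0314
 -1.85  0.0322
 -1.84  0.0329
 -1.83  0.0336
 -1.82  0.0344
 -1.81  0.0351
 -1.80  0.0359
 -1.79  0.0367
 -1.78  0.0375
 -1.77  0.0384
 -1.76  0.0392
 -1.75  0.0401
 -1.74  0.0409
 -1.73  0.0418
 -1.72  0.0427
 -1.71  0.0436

£1.20

T = 1.25;  σ√T = 0.2348
d₁ = [ln(400/650) + (0.036 + 0.21²/2)·1.25] / 0.2348 = [-0.4855 + 0.0726] / 0.2348 = -1.7588 → -1.76
d₂ = d₁ − σ√T = -1.7588 − 0.2348 = -1.9936 → -1.99
e^(−rT) = e^(−0.036·1.25) = 0.9560
N(d₁) = N(-1.76) = 0.0392;  N(d₂) = N(-1.99) = 0.0233
C = 400·0.0392 − 650·0.9560·0.0233 = 15.6800 − 14.4786 = 1.2014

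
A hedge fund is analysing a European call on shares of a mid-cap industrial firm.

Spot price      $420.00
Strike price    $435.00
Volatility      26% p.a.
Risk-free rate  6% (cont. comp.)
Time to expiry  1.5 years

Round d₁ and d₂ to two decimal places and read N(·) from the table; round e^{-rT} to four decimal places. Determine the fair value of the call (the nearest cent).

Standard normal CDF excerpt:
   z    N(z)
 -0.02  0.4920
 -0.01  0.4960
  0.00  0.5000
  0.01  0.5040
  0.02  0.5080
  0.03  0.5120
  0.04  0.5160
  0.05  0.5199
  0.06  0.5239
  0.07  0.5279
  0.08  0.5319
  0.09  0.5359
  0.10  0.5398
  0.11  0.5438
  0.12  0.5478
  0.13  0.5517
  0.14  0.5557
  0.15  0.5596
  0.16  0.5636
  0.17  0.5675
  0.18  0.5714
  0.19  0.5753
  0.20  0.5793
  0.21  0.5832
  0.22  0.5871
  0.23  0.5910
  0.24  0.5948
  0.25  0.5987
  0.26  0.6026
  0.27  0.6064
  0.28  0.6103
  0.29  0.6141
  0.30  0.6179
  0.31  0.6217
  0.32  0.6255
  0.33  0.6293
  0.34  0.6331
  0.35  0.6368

$63.94

σ√T = 0.26 × 1.2247 = 0.3184
ln(S/K) + (r + σ²/2)T = ln(420/435) + (0.06 + 0.26²/2)·1.5 = -0.0351 + 0.1407 = 0.1056
d₁ = 0.1056 / 0.3184 = 0.3317 ≈ 0.33
d₂ = d₁ − σ√T = 0.3317 − 0.3184 = 0.0132 ≈ 0.01
exp(−rT) = exp(−0.06·1.5) = 0.9139
C = 420·N(0.33) − 435·0.9139·N(0.01) = 420·0.6293 − 435·0.9139·0.5040 = 264.3060 − 200.3634 = 63.9426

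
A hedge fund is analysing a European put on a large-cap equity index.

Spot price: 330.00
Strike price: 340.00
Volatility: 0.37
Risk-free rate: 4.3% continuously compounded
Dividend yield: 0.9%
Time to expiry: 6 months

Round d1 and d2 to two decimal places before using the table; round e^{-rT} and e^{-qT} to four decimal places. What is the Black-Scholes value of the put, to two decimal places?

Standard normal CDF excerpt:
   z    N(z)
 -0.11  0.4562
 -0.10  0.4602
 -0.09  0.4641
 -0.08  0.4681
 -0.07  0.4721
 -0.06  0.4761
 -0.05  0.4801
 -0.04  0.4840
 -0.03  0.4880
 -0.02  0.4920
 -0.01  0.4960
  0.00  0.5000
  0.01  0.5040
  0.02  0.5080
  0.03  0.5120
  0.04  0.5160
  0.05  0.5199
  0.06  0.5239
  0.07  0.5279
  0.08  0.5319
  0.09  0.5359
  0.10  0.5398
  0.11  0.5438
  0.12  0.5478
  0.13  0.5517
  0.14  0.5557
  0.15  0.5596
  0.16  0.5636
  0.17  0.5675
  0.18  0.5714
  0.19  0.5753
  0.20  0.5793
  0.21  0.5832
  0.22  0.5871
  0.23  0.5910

36.36

σ√T = 0.37 × 0.7071 = 0.2616
d₁ = [ln(330/340) + (0.043 − 0.009 + ½·0.37²)·0.5] / (σ√T) = (-0.0299 + 0.0512) / 0.2616 = 0.0817 ≈ 0.08
d₂ = 0.0817 − 0.2616 = -0.1799 ≈ -0.18
e^(−qT) = e^(−0.009·0.5) = 0.9955;  e^(−rT) = e^(−0.043·0.5) = 0.9787
N(−d₂) = N(0.18) = 0.5714;  N(−d₁) = N(-0.08) = 0.4681
P = 340·0.9787·0.5714 − 330·0.9955·0.4681 = 190.1379 − 153.7779 = 36.3600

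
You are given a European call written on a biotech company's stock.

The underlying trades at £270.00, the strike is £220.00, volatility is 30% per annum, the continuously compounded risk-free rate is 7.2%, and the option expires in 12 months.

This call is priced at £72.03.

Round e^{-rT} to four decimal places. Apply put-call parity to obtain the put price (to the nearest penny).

£6.74

e^(−rT) = e^(−0.072·1) = 0.9305
Put-call parity: C − P = S − K·e^(−rT) = 270 − 220·0.9305 = 270 − 204.7100 = 65.2900
P = C − (C − P) = 72.03 − (65.2900) = 6.7400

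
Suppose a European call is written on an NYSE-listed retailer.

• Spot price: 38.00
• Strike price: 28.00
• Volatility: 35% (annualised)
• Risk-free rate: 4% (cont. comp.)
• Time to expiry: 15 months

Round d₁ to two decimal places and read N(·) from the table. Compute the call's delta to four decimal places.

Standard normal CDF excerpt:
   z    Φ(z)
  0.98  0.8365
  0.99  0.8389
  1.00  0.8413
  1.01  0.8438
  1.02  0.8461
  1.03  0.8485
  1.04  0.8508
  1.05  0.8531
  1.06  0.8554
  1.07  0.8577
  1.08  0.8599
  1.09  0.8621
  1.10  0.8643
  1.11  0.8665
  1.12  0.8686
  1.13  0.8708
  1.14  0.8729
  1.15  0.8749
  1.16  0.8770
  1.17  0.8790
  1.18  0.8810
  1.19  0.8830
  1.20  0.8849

σ√T = 0.35 × 1.1180 = 0.3913
ln(S/K) + (r + σ²/2)T = ln(38/28) + (0.04 + 0.35²/2)·1.25 = 0.3054 + 0.1266 = 0.4319
d₁ = 0.4319 / 0.3913 = 1.1038 ⇒ 1.10
N(d₁) = N(1.10) = 0.8643
Δ_call = N(d₁) = 0.8643

0.8643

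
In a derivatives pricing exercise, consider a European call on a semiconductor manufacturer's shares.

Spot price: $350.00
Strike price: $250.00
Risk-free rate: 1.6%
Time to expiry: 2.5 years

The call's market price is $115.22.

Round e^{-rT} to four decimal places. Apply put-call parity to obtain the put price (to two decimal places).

$5.42

exp(−rT) = exp(−0.016·2.5) = 0.9608
Put-call parity: C − P = S − K·e^(−rT) = 350 − 250·0.9608 = 350 − 240.2000 = 109.8000
P = C − (C − P) = 115.22 − (109.8000) = 5.4200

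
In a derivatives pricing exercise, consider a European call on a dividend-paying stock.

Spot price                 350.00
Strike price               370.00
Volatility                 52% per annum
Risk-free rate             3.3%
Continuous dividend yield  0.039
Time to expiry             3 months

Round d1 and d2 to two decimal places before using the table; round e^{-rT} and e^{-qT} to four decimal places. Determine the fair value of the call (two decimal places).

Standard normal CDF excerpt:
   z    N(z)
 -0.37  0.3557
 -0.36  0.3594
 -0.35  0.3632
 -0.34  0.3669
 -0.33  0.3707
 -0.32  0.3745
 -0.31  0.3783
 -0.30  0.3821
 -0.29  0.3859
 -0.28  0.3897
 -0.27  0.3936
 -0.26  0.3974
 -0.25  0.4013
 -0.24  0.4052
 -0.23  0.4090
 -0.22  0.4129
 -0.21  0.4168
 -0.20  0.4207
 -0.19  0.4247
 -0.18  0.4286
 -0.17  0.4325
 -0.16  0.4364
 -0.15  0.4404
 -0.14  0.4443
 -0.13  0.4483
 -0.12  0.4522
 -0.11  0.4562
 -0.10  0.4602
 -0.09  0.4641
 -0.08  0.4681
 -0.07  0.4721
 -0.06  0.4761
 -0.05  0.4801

27.58

T = 0.25;  σ√T = 0.2600
d₁ = [ln(350/370) + (0.033 − 0.039 + ½·0.52²)·0.25] / (σ√T) = (-0.0556 + 0.0323) / 0.2600 = -0.0895 ≈ -0.09
d₂ = -0.0895 − 0.2600 = -0.3495 ≈ -0.35
e^(−qT) = e^(−0.039·0.25) = 0.9903;  e^(−rT) = e^(−0.033·0.25) = 0.9918
N(d₁) = N(-0.09) = 0.4641;  N(d₂) = N(-0.35) = 0.3632
C = 350·0.9903·0.4641 − 370·0.9918·0.3632 = 160.8594 − 133.2821 = 27.5773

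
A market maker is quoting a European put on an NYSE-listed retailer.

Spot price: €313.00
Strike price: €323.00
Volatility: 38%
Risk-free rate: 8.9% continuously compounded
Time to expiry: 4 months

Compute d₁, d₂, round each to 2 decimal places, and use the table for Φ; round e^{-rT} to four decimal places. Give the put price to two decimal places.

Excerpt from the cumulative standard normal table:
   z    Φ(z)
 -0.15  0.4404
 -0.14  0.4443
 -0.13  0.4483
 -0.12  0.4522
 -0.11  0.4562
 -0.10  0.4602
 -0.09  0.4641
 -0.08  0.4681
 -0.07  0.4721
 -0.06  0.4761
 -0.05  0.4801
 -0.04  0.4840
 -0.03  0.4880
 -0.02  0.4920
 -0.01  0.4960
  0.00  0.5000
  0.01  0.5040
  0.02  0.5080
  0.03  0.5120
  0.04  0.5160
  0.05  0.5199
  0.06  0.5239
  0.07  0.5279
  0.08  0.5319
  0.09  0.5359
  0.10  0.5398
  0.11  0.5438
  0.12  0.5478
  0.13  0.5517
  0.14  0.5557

T = 0.3333;  σ√T = 0.2194
ln(S/K) + (r + σ²/2)T = ln(313/323) + (0.089 + 0.38²/2)·0.3333 = -0.0314 + 0.0537 = 0.0223
d₁ = 0.0223 / 0.2194 = 0.1016 ⇒ 0.10
d₂ = d₁ − σ√T = 0.1016 − 0.2194 = -0.1178 ⇒ -0.12
exp(−rT) = exp(−0.089·0.3333) = 0.9708
N(−d₂) = N(0.12) = 0.5478;  N(−d₁) = N(-0.10) = 0.4602
P = 323·0.9708·0.5478 − 313·0.4602 = 171.7728 − 144.0426 = 27.7302

€27.73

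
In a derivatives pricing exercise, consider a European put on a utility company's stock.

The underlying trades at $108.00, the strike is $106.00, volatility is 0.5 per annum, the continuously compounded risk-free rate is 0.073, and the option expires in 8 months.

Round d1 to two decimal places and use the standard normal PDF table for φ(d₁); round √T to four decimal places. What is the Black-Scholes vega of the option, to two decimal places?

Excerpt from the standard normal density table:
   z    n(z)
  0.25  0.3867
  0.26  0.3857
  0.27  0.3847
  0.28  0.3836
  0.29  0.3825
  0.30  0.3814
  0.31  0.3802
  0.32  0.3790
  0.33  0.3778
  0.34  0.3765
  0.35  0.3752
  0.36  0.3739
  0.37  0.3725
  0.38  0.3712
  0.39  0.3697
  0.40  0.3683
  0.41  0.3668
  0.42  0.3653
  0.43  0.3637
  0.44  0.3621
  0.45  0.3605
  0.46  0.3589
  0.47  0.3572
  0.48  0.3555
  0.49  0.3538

32.85

σ√T = 0.5 × 0.8165 = 0.4082
ln(S/K) + (r + σ²/2)T = ln(108/106) + (0.073 + 0.5²/2)·0.6667 = 0.0187 + 0.1320 = 0.1507
d₁ = 0.1507 / 0.4082 = 0.3691 ≈ 0.37
√T = √0.6667 = 0.8165
φ(d₁) = φ(0.37) = 0.3725
vega = S·φ(d₁)·√T = 108·0.3725·0.8165 = 32.8478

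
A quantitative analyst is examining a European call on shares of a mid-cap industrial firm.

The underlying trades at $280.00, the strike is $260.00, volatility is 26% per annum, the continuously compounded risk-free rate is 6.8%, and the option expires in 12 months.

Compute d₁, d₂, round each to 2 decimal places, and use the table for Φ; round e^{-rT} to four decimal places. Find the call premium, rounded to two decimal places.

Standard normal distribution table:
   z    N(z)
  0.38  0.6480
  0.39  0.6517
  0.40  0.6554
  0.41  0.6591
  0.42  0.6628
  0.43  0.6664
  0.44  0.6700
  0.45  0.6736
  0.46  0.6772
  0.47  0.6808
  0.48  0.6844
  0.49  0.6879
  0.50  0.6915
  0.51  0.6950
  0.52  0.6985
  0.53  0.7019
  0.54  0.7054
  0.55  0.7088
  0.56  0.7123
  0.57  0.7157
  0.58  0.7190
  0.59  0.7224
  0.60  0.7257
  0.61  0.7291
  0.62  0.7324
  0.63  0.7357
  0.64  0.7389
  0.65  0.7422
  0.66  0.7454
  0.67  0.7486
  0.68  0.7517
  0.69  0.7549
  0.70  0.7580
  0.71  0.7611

σ√T = 0.26 × 1.0000 = 0.2600
d₁ = [ln(280/260) + (0.068 + 0.26²/2)·1] / 0.2600 = [0.0741 + 0.1018] / 0.2600 = 0.6766 → 0.68
d₂ = d₁ − σ√T = 0.6766 − 0.2600 = 0.4166 → 0.42
exp(−rT) = exp(−0.068·1) = 0.9343
N(d₁) = N(0.68) = 0.7517;  N(d₂) = N(0.42) = 0.6628
C = 280·0.7517 − 260·0.9343·0.6628 = 210.4760 − 161.0061 = 49.4699

$49.47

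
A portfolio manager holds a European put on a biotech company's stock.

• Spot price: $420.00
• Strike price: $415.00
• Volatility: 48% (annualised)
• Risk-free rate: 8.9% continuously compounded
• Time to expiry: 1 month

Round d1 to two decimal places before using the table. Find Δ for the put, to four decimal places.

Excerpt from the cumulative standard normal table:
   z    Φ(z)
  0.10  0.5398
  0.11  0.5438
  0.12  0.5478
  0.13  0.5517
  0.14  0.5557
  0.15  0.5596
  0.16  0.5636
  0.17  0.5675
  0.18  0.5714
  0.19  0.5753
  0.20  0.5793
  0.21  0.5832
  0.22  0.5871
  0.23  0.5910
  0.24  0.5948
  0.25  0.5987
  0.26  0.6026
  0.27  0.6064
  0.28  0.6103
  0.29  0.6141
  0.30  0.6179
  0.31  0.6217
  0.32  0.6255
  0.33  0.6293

T = 0.08333;  σ√T = 0.1386
ln(S/K) + (r + σ²/2)T = ln(420/415) + (0.089 + 0.48²/2)·0.08333 = 0.0120 + 0.0170 = 0.0290
d₁ = 0.0290 / 0.1386 = 0.2092 ≈ 0.21
N(d₁) = N(0.21) = 0.5832
Δ_put = N(d₁) − 1 = 0.5832 − 1 = -0.4168

-0.4168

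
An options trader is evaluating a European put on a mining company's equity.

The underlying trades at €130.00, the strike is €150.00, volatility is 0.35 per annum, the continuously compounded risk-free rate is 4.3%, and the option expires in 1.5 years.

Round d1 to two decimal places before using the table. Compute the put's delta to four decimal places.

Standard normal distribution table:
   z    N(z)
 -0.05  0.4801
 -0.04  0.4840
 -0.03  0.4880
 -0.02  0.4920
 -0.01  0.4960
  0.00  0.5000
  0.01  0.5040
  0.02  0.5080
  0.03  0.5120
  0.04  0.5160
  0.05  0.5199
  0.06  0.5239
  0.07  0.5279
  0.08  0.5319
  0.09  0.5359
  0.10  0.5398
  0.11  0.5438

σ√T = 0.35 × 1.2247 = 0.4287
d₁ = [ln(130/150) + (0.043 + ½·0.35²)·1.5] / (σ√T) = (-0.1431 + 0.1564) / 0.4287 = 0.0310 → 0.03
N(d₁) = N(0.03) = 0.5120
Δ_put = N(d₁) − 1 = 0.5120 − 1 = -0.4880

-0.4880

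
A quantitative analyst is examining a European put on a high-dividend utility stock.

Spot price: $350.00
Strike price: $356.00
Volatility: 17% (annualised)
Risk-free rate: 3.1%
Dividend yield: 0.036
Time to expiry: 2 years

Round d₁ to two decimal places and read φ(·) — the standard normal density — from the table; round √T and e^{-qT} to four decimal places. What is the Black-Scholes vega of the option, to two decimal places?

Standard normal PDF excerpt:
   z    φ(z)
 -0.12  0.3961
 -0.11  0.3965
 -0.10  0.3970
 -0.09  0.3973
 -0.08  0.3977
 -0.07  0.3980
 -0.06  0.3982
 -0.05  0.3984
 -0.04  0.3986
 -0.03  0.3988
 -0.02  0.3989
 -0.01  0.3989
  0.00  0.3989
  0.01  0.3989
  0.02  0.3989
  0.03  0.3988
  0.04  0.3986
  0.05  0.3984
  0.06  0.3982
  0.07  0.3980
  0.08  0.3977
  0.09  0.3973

183.72

σ√T = 0.17 × 1.4142 = 0.2404
ln(S/K) + (r − q + σ²/2)T = ln(350/356) + (0.031 − 0.036 + 0.17²/2)·2 = -0.0170 + 0.0189 = 0.0019
d₁ = 0.0019 / 0.2404 = 0.0079 → 0.01
√T = √2 = 1.4142
φ(d₁) = φ(0.01) = 0.3989
exp(−qT) = exp(−0.036·2) = 0.9305
vega = S·exp(−qT)·φ(d₁)·√T = 350·0.9305·0.3989·1.4142 = 183.7212
(Vega is the same for a European call and put with the same parameters.)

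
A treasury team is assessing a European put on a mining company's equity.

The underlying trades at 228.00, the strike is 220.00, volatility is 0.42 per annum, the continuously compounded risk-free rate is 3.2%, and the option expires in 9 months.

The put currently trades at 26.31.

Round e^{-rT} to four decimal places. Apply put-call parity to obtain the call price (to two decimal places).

39.52

e^(−rT) = e^(−0.032·0.75) = 0.9763
Put-call parity: C − P = S − K·e^(−rT) = 228 − 220·0.9763 = 228 − 214.7860 = 13.2140
C = P + (C − P) = 26.31 + (13.2140) = 39.5240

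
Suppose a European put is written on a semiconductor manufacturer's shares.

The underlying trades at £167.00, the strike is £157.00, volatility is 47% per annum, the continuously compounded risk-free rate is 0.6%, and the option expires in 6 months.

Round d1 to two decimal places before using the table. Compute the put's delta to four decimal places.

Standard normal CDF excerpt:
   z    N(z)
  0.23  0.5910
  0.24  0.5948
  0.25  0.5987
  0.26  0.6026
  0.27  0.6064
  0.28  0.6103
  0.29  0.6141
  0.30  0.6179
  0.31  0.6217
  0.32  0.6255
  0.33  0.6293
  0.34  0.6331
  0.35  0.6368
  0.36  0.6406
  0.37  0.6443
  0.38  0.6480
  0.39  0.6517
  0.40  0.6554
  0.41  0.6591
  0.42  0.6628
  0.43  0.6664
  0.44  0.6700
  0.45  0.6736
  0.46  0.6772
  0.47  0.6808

σ√T = 0.47·√0.5 = 0.3323
d₁ = [ln(167/157) + (0.006 + 0.47²/2)·0.5] / 0.3323 = [0.0617 + 0.0582] / 0.3323 = 0.3610 ⇒ 0.36
N(d₁) = N(0.36) = 0.6406
Δ_put = N(d₁) − 1 = 0.6406 − 1 = -0.3594

-0.3594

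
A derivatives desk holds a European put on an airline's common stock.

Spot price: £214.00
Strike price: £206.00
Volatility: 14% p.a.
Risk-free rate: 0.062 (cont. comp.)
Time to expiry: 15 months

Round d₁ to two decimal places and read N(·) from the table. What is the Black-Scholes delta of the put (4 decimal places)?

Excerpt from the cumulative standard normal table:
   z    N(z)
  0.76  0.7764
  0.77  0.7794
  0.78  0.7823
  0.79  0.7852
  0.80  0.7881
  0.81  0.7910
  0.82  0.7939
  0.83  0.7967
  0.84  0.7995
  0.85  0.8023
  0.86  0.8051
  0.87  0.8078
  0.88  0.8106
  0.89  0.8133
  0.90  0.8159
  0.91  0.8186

σ√T = 0.14 × 1.1180 = 0.1565
d₁ = [ln(214/206) + (0.062 + 0.14²/2)·1.25] / 0.1565 = [0.0381 + 0.0897] / 0.1565 = 0.8168 ≈ 0.82
N(d₁) = N(0.82) = 0.7939
Δ_put = N(d₁) − 1 = 0.7939 − 1 = -0.2061

-0.2061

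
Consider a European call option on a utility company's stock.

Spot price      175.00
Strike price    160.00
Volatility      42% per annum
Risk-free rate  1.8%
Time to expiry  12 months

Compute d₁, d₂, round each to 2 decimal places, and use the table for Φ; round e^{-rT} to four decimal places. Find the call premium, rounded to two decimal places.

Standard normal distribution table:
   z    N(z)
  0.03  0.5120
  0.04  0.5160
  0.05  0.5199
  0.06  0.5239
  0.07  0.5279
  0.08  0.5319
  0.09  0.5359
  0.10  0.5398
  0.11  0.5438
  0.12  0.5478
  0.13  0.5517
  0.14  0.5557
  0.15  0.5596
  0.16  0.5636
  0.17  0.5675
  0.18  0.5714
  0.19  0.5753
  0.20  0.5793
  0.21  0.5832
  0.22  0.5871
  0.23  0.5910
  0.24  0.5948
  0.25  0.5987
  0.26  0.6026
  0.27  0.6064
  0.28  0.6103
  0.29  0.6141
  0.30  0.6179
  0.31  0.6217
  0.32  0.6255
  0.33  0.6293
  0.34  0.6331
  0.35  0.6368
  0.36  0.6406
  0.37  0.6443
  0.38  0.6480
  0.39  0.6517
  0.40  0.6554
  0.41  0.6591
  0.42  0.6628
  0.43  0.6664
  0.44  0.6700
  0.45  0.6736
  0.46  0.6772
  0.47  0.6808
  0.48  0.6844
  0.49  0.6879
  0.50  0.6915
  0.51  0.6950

37.44

σ√T = 0.42·√1 = 0.4200
ln(S/K) + (r + σ²/2)T = ln(175/160) + (0.018 + 0.42²/2)·1 = 0.0896 + 0.1062 = 0.1958
d₁ = 0.1958 / 0.4200 = 0.4662 ⇒ 0.47
d₂ = d₁ − σ√T = 0.4662 − 0.4200 = 0.0462 ⇒ 0.05
exp(−rT) = exp(−0.018·1) = 0.9822
N(d₁) = N(0.47) = 0.6808;  N(d₂) = N(0.05) = 0.5199
C = 175·0.6808 − 160·0.9822·0.5199 = 119.1400 − 81.7033 = 37.4367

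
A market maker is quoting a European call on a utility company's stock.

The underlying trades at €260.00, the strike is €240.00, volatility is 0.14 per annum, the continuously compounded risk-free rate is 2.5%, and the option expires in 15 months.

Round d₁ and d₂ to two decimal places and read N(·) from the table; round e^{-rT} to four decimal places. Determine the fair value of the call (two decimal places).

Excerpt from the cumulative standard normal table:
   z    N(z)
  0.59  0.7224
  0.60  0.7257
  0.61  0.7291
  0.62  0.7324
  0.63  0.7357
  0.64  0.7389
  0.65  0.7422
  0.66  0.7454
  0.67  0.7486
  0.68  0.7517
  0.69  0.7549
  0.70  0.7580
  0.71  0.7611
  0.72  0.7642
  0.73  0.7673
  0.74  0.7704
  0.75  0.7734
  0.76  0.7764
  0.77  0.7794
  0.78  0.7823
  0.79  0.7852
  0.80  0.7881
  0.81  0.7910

σ√T = 0.14·√1.25 = 0.1565
d₁ = [ln(260/240) + (0.025 + 0.14²/2)·1.25] / 0.1565 = [0.0800 + 0.0435] / 0.1565 = 0.7893 ≈ 0.79
d₂ = d₁ − σ√T = 0.7893 − 0.1565 = 0.6328 ≈ 0.63
e^(−rT) = e^(−0.025·1.25) = 0.9692
C = 260·N(0.79) − 240·0.9692·N(0.63) = 260·0.7852 − 240·0.9692·0.7357 = 204.1520 − 171.1297 = 33.0223

€33.02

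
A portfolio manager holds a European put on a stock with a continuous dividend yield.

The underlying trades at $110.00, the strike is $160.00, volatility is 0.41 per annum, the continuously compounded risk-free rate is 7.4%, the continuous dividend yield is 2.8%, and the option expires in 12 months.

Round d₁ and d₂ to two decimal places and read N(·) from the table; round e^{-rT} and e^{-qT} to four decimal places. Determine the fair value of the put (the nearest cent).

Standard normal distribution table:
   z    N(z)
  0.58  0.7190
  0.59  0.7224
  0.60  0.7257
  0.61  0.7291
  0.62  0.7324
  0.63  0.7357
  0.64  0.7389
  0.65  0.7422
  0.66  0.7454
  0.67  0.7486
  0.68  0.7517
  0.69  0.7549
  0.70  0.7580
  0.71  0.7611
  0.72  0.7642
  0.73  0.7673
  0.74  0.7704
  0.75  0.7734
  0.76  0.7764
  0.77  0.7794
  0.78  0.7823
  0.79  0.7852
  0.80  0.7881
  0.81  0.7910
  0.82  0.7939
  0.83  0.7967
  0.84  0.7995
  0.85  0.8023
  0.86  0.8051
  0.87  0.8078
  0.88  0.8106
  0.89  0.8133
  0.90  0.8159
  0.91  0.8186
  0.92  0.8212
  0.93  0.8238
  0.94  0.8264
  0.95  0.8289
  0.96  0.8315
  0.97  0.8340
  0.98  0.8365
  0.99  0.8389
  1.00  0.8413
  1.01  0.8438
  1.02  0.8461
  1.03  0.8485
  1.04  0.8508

T = 1;  σ√T = 0.4100
ln(S/K) + (r − q + σ²/2)T = ln(110/160) + (0.074 − 0.028 + 0.41²/2)·1 = -0.3747 + 0.1300 = -0.2446
d₁ = -0.2446 / 0.4100 = -0.5967 ≈ -0.60
d₂ = d₁ − σ√T = -0.5967 − 0.4100 = -1.0067 ≈ -1.01
e^(−qT) = e^(−0.028·1) = 0.9724;  e^(−rT) = e^(−0.074·1) = 0.9287
N(−d₂) = N(1.01) = 0.8438;  N(−d₁) = N(0.60) = 0.7257
P = 160·0.9287·0.8438 − 110·0.9724·0.7257 = 125.3819 − 77.6238 = 47.7582

$47.76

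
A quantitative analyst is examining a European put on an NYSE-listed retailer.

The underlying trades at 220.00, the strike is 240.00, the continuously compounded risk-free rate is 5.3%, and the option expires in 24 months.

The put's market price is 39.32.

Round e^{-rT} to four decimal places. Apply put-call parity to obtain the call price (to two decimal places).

e^(−rT) = e^(−0.053·2) = 0.8994
Put-call parity: C − P = S − K·e^(−rT) = 220 − 240·0.8994 = 220 − 215.8560 = 4.1440
C = P + (C − P) = 39.32 + (4.1440) = 43.4640

43.46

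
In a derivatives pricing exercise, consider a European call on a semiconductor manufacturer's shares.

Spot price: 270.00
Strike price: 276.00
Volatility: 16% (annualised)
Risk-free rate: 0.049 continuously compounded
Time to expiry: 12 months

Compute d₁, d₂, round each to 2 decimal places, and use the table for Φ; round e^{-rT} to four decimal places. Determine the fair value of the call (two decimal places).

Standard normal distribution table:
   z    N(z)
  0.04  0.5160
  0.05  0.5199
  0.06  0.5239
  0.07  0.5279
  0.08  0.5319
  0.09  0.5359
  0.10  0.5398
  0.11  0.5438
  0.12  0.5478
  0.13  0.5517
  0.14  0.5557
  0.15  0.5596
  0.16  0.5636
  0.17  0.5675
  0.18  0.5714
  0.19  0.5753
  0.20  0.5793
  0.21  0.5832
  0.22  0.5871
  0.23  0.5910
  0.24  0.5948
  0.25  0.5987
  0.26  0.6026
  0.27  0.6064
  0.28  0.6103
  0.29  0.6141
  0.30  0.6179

20.81

σ√T = 0.16·√1 = 0.1600
d₁ = [ln(270/276) + (0.049 + 0.16²/2)·1] / 0.1600 = [-0.0220 + 0.0618] / 0.1600 = 0.2489 ⇒ 0.25
d₂ = d₁ − σ√T = 0.2489 − 0.1600 = 0.0889 ⇒ 0.09
exp(−rT) = exp(−0.049·1) = 0.9522
N(d₁) = N(0.25) = 0.5987;  N(d₂) = N(0.09) = 0.5359
C = 270·0.5987 − 276·0.9522·0.5359 = 161.6490 − 140.8384 = 20.8106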